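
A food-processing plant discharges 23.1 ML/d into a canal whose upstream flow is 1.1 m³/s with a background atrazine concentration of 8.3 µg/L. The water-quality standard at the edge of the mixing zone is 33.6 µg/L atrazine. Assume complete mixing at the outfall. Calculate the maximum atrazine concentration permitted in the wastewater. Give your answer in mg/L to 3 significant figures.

0.138 mg/L

23.1 ML/d = 0.2674 m³/s.
8.3 µg/L = 0.0083 mg/L.
33.6 µg/L = 0.0336 mg/L.
Mass balance: 0.0336·1.367 = 0.2674·Cₑ + 1.1·0.0083.
Cₑ = (0.04594 − 0.00913) / 0.2674 = 0.1377 mg/L.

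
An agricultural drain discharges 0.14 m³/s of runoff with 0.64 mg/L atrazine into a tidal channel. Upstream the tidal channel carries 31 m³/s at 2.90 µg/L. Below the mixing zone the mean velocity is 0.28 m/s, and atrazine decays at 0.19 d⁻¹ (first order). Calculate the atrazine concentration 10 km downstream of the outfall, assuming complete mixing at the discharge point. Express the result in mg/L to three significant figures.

0.00533 mg/L

2.90 µg/L = 0.0029 mg/L.
After complete mixing, C₀ = (0.14·0.64 + 31·0.0029) / 31.14 = 0.005764 mg/L.
Travel time t = 1e+04 m / 0.28 m/s = 3.571e+04 s = 0.4134 d.
C = 0.005764·exp(−0.19·0.4134) = 0.005764·0.9245 = 0.005329 mg/L.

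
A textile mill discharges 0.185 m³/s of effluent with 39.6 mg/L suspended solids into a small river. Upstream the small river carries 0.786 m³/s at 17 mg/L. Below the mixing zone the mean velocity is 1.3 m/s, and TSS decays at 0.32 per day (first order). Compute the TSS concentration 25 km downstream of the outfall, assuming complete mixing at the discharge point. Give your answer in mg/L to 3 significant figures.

19.8 mg/L

After complete mixing, C₀ = (0.185·39.6 + 0.786·17) / 0.971 = 21.31 mg/L.
Travel time t = 2.5e+04 m / 1.3 m/s = 1.923e+04 s = 0.2226 d.
C = 21.31·exp(−0.32·0.2226) = 21.31·0.9313 = 19.84 mg/L.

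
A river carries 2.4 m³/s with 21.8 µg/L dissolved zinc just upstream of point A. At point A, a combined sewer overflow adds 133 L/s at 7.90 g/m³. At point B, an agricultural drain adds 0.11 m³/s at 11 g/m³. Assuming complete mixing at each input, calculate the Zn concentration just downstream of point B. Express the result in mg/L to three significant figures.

0.875 mg/L

21.8 µg/L = 0.0218 mg/L.
133 L/s = 0.133 m³/s.
After input A: C = (2.4·0.0218 + 0.133·7.9) / 2.533 = 0.4355 mg/L.
After input B: C = (2.533·0.4355 + 0.11·11) / 2.643 = 0.8751 mg/L.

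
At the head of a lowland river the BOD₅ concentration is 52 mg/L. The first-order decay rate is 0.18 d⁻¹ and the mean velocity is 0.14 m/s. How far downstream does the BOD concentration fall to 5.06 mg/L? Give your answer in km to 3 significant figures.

157 km

From C = C₀·e^(−kt), t = ln(C₀/C)/k = ln(52/5.06)/0.18 = 2.33/0.18 = 12.94 d.
Distance = v·t = 0.14 m/s × 1.118e+06 s = 1.566e+05 m = 156.6 km.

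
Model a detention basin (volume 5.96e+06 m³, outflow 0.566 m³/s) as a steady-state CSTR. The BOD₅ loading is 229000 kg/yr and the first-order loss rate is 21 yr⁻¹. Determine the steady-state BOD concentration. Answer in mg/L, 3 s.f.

1.60 mg/L

Outflow Q = 0.566 m³/s × 3.156e+07 s/yr = 1.786e+07 m³/yr.
Steady-state CSTR mass balance: W = Q·C + k·V·C, so C = W/(Q + kV).
Q + kV = 1.786e+07 + 21·5.96e+06 = 1.43e+08 m³/yr.
C = 229000/1.43e+08 = 0.001601 kg/m³ = 1.601 mg/L.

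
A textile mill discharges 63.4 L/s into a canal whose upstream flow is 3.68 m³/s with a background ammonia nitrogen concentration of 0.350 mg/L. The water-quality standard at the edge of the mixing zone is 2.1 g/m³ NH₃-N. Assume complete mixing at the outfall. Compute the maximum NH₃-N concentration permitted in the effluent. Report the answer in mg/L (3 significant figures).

63.4 L/s = 0.0634 m³/s.
Mass balance: 2.1·3.743 = 0.0634·Cₑ + 3.68·0.35.
Cₑ = (7.861 − 1.288) / 0.0634 = 103.7 mg/L.

104 mg/L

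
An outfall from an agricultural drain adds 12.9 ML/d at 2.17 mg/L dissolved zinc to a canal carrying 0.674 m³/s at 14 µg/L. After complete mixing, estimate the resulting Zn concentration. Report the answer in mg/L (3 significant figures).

12.9 ML/d = 0.1493 m³/s.
14 µg/L = 0.014 mg/L.
Flow-weighted mixing gives C = (0.1493·2.17 + 0.674·0.014) / (0.1493 + 0.674) = 0.3334/0.8233 = 0.405 mg/L.

0.405 mg/L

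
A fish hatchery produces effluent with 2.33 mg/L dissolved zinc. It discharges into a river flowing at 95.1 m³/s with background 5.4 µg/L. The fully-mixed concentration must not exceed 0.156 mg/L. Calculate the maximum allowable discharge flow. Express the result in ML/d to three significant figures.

569 ML/d

5.4 µg/L = 0.0054 mg/L.
Mass balance at complete mixing: C_std·(Q_w + Q_r) = Q_w·C_e + Q_r·C_b.
Rearranging, Q_w = Q_r·(C_std − C_b)/(C_e − C_std) = 95.1·(0.156 − 0.0054) / (2.33 − 0.156) = 6.588 m³/s.
= 569.2 ML/d.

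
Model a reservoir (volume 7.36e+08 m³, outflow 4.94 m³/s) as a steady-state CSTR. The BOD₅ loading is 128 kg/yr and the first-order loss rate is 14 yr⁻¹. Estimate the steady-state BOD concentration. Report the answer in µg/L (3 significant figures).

0.0122 µg/L

Outflow Q = 4.94 m³/s × 3.156e+07 s/yr = 1.559e+08 m³/yr.
Steady-state CSTR mass balance: W = Q·C + k·V·C, so C = W/(Q + kV).
Q + kV = 1.559e+08 + 14·7.36e+08 = 1.046e+10 m³/yr.
C = 128/1.046e+10 = 1.224e-08 kg/m³ = 1.224e-05 mg/L = 0.01224 µg/L.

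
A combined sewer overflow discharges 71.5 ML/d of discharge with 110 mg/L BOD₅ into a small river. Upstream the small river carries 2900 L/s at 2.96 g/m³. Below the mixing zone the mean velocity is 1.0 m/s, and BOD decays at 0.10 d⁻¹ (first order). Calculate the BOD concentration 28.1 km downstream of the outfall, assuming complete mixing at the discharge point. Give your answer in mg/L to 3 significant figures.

25.9 mg/L

71.5 ML/d = 0.8275 m³/s.
2900 L/s = 2.9 m³/s.
After complete mixing, C₀ = (0.8275·110 + 2.9·2.96) / 3.728 = 26.72 mg/L.
Travel time t = 2.81e+04 m / 1.0 m/s = 2.81e+04 s = 0.3252 d.
C = 26.72·exp(−0.10·0.3252) = 26.72·0.968 = 25.87 mg/L.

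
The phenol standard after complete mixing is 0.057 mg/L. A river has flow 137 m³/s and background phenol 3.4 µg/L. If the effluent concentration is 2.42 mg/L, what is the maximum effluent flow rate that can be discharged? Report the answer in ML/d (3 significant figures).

3.4 µg/L = 0.0034 mg/L.
Mass balance at complete mixing: C_std·(Q_w + Q_r) = Q_w·C_e + Q_r·C_b.
Rearranging, Q_w = Q_r·(C_std − C_b)/(C_e − C_std) = 137·(0.057 − 0.0034) / (2.42 − 0.057) = 3.108 m³/s.
= 268.5 ML/d.

268 ML/d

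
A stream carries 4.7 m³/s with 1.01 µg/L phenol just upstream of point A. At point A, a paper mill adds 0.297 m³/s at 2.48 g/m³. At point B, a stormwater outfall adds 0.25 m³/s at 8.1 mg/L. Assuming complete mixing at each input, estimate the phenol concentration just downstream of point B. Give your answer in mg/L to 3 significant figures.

0.527 mg/L

1.01 µg/L = 0.00101 mg/L.
After input A: C = (4.7·0.00101 + 0.297·2.48) / 4.997 = 0.1484 mg/L.
After input B: C = (4.997·0.1484 + 0.25·8.1) / 5.247 = 0.5272 mg/L.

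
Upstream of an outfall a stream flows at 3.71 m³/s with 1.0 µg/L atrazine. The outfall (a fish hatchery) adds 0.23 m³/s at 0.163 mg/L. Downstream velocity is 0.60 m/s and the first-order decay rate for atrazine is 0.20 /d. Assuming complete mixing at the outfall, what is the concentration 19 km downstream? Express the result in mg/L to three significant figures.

0.00972 mg/L

1.0 µg/L = 0.001 mg/L.
After complete mixing, C₀ = (0.23·0.163 + 3.71·0.001) / 3.94 = 0.01046 mg/L.
Travel time t = 1.9e+04 m / 0.60 m/s = 3.167e+04 s = 0.3665 d.
C = 0.01046·exp(−0.20·0.3665) = 0.01046·0.9293 = 0.009718 mg/L.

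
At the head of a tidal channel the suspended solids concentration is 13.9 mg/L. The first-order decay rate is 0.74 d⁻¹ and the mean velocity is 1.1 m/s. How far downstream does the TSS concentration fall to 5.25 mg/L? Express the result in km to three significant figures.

125 km

From C = C₀·e^(−kt), t = ln(C₀/C)/k = ln(13.9/5.25)/0.74 = 0.9737/0.74 = 1.316 d.
Distance = v·t = 1.1 m/s × 1.137e+05 s = 1.25e+05 m = 125 km.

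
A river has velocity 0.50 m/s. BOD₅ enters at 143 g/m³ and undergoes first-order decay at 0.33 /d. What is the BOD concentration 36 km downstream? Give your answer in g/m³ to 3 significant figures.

Travel time t = 36 km / 0.50 m/s = 3.6e+04/0.50 = 7.2e+04 s = 0.8333 d.
First-order decay: C = 143·exp(−0.33·0.8333) = 143·0.7596 = 108.6 g/m³.

109 g/m³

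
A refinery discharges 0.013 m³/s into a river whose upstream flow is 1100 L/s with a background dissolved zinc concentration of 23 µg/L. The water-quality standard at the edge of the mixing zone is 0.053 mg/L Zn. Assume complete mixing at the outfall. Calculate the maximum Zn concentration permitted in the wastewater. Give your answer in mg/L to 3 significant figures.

2.59 mg/L

1100 L/s = 1.1 m³/s.
23 µg/L = 0.023 mg/L.
Mass balance: 0.053·1.113 = 0.013·Cₑ + 1.1·0.023.
Cₑ = (0.05899 − 0.0253) / 0.013 = 2.591 mg/L.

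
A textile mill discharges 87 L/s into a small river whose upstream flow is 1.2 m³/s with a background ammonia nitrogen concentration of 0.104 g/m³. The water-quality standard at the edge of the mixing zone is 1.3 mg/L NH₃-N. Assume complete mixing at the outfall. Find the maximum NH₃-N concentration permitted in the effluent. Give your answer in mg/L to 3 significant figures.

87 L/s = 0.087 m³/s.
Mass balance: 1.3·1.287 = 0.087·Cₑ + 1.2·0.104.
Cₑ = (1.673 − 0.1248) / 0.087 = 17.8 mg/L.

17.8 mg/L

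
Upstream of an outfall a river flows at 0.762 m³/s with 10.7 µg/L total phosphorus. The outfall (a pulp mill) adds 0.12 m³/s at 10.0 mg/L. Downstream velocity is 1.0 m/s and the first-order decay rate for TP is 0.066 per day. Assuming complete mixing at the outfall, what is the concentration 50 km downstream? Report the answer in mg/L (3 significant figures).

10.7 µg/L = 0.0107 mg/L.
After complete mixing, C₀ = (0.12·10 + 0.762·0.0107) / 0.882 = 1.37 mg/L.
Travel time t = 5e+04 m / 1.0 m/s = 5e+04 s = 0.5787 d.
C = 1.37·exp(−0.066·0.5787) = 1.37·0.9625 = 1.318 mg/L.

1.32 mg/L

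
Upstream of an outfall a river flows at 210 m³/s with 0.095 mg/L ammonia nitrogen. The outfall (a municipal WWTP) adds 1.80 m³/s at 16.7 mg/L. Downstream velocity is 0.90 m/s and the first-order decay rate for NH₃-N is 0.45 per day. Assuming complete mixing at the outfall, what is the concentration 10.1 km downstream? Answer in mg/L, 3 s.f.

0.223 mg/L

After complete mixing, C₀ = (1.8·16.7 + 210·0.095) / 211.8 = 0.2361 mg/L.
Travel time t = 1.01e+04 m / 0.90 m/s = 1.122e+04 s = 0.1299 d.
C = 0.2361·exp(−0.45·0.1299) = 0.2361·0.9432 = 0.2227 mg/L.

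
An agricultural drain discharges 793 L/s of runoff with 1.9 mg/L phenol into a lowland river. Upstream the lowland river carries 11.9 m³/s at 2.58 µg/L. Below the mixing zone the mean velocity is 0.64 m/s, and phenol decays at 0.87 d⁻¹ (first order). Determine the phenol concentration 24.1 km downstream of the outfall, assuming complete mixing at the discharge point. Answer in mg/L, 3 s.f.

0.0829 mg/L

793 L/s = 0.793 m³/s.
2.58 µg/L = 0.00258 mg/L.
After complete mixing, C₀ = (0.793·1.9 + 11.9·0.00258) / 12.69 = 0.1211 mg/L.
Travel time t = 2.41e+04 m / 0.64 m/s = 3.766e+04 s = 0.4358 d.
C = 0.1211·exp(−0.87·0.4358) = 0.1211·0.6844 = 0.0829 mg/L.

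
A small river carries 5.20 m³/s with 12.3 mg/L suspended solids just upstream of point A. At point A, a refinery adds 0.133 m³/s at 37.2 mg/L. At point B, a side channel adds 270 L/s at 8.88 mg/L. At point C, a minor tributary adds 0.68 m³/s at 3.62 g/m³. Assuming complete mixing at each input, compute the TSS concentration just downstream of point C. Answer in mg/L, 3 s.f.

11.7 mg/L

After input A: C = (5.2·12.3 + 0.133·37.2) / 5.333 = 12.92 mg/L.
270 L/s = 0.27 m³/s.
After input B: C = (5.333·12.92 + 0.27·8.88) / 5.603 = 12.73 mg/L.
After input C: C = (5.603·12.73 + 0.68·3.62) / 6.283 = 11.74 mg/L.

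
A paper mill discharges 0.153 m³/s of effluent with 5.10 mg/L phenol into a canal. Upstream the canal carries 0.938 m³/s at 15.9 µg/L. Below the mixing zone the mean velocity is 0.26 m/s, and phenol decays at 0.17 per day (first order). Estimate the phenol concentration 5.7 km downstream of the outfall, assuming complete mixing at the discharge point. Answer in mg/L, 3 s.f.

0.698 mg/L

15.9 µg/L = 0.0159 mg/L.
After complete mixing, C₀ = (0.153·5.1 + 0.938·0.0159) / 1.091 = 0.7289 mg/L.
Travel time t = 5700 m / 0.26 m/s = 2.192e+04 s = 0.2537 d.
C = 0.7289·exp(−0.17·0.2537) = 0.7289·0.9578 = 0.6981 mg/L.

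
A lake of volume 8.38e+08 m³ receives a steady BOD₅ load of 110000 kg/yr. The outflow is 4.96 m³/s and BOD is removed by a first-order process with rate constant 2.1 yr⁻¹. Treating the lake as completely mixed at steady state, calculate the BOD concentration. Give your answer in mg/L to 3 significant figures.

0.0574 mg/L

Outflow Q = 4.96 m³/s × 3.156e+07 s/yr = 1.565e+08 m³/yr.
Steady-state CSTR mass balance: W = Q·C + k·V·C, so C = W/(Q + kV).
Q + kV = 1.565e+08 + 2.1·8.38e+08 = 1.916e+09 m³/yr.
C = 110000/1.916e+09 = 5.74e-05 kg/m³ = 0.0574 mg/L.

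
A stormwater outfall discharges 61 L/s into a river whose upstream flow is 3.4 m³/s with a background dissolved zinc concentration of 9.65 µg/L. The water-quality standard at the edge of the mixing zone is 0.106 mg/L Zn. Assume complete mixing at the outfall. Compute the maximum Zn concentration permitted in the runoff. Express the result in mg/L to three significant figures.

5.48 mg/L

61 L/s = 0.061 m³/s.
9.65 µg/L = 0.00965 mg/L.
Mass balance: 0.106·3.461 = 0.061·Cₑ + 3.4·0.00965.
Cₑ = (0.3669 − 0.03281) / 0.061 = 5.476 mg/L.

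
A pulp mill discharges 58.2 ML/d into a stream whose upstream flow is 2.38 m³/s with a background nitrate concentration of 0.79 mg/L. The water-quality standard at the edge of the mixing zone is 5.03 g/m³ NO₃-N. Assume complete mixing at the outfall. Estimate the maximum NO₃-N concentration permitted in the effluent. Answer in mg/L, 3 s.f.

20.0 mg/L

58.2 ML/d = 0.6736 m³/s.
Mass balance: 5.03·3.054 = 0.6736·Cₑ + 2.38·0.79.
Cₑ = (15.36 − 1.88) / 0.6736 = 20.01 mg/L.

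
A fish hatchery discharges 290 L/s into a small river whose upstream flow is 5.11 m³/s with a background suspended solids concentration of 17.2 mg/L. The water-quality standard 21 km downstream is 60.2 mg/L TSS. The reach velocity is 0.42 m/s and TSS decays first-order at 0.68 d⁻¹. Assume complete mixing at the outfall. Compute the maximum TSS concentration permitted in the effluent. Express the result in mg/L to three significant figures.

1360 mg/L

290 L/s = 0.29 m³/s.
Travel time to the compliance point: t = 2.1e+04/0.42 = 5e+04 s = 0.5787 d; decay factor exp(−0.68·0.5787) = 0.6747.
So the concentration just after mixing may be at most 60.2/0.6747 = 89.23 mg/L.
Mass balance: 89.23·5.4 = 0.29·Cₑ + 5.11·17.2.
Cₑ = (481.8 − 87.89) / 0.29 = 1358 mg/L.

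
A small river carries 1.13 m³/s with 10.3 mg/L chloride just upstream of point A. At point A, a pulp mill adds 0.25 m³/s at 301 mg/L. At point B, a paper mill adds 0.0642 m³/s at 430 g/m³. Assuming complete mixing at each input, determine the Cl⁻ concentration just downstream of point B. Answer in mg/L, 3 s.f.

After input A: C = (1.13·10.3 + 0.25·301) / 1.38 = 62.96 mg/L.
After input B: C = (1.38·62.96 + 0.0642·430) / 1.444 = 79.28 mg/L.

79.3 mg/L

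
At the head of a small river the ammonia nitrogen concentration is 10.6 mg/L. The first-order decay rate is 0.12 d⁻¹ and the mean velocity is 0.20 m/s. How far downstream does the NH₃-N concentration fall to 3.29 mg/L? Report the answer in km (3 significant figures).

From C = C₀·e^(−kt), t = ln(C₀/C)/k = ln(10.6/3.29)/0.12 = 1.17/0.12 = 9.75 d.
Distance = v·t = 0.20 m/s × 8.424e+05 s = 1.685e+05 m = 168.5 km.

168 km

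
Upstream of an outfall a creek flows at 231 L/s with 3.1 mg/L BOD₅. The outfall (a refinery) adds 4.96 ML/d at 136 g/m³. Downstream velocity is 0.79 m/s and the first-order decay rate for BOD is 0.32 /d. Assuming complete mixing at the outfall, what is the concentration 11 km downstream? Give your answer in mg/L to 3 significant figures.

4.96 ML/d = 0.05741 m³/s.
231 L/s = 0.231 m³/s.
After complete mixing, C₀ = (0.05741·136 + 0.231·3.1) / 0.2884 = 29.55 mg/L.
Travel time t = 1.1e+04 m / 0.79 m/s = 1.392e+04 s = 0.1612 d.
C = 29.55·exp(−0.32·0.1612) = 29.55·0.9497 = 28.07 mg/L.

28.1 mg/L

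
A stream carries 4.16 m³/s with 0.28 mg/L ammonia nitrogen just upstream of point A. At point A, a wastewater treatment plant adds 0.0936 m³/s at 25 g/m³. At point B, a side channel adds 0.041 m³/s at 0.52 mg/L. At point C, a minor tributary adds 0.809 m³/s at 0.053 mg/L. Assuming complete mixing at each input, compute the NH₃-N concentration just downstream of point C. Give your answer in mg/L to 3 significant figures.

0.699 mg/L

After input A: C = (4.16·0.28 + 0.0936·25) / 4.254 = 0.824 mg/L.
After input B: C = (4.254·0.824 + 0.041·0.52) / 4.295 = 0.8211 mg/L.
After input C: C = (4.295·0.8211 + 0.809·0.053) / 5.104 = 0.6993 mg/L.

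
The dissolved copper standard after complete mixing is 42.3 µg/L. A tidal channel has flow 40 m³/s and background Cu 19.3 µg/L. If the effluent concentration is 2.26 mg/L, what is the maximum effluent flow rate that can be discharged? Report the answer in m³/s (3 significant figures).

0.415 m³/s

19.3 µg/L = 0.0193 mg/L.
42.3 µg/L = 0.0423 mg/L.
Mass balance at complete mixing: C_std·(Q_w + Q_r) = Q_w·C_e + Q_r·C_b.
Rearranging, Q_w = Q_r·(C_std − C_b)/(C_e − C_std) = 40·(0.0423 − 0.0193) / (2.26 − 0.0423) = 0.4148 m³/s.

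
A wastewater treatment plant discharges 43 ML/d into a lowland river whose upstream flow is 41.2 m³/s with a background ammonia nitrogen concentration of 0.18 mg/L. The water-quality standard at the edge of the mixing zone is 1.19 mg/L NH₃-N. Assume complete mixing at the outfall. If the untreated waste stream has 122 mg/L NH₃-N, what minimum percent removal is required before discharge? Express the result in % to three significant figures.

43 ML/d = 0.4977 m³/s.
Mass balance: 1.19·41.7 = 0.4977·Cₑ + 41.2·0.18.
Cₑ = (49.62 − 7.416) / 0.4977 = 84.8 mg/L.
Required removal = 1 − 84.8/122 = 30.49 %.

30.5 %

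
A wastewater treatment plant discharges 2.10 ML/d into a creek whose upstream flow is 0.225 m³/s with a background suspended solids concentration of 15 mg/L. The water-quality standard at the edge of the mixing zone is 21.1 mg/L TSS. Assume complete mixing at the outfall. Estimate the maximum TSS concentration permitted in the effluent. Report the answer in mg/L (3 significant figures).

77.6 mg/L

2.10 ML/d = 0.02431 m³/s.
Mass balance: 21.1·0.2493 = 0.02431·Cₑ + 0.225·15.
Cₑ = (5.26 − 3.375) / 0.02431 = 77.57 mg/L.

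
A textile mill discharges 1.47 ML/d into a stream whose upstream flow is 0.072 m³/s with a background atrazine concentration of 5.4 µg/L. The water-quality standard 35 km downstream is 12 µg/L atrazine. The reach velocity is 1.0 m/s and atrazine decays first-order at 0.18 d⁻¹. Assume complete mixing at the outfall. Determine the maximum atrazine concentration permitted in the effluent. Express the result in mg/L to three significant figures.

1.47 ML/d = 0.01701 m³/s.
5.4 µg/L = 0.0054 mg/L.
12 µg/L = 0.012 mg/L.
Travel time to the compliance point: t = 3.5e+04/1.0 = 3.5e+04 s = 0.4051 d; decay factor exp(−0.18·0.4051) = 0.9297.
So the concentration just after mixing may be at most 0.012/0.9297 = 0.01291 mg/L.
Mass balance: 0.01291·0.08901 = 0.01701·Cₑ + 0.072·0.0054.
Cₑ = (0.001149 − 0.0003888) / 0.01701 = 0.04468 mg/L.

0.0447 mg/L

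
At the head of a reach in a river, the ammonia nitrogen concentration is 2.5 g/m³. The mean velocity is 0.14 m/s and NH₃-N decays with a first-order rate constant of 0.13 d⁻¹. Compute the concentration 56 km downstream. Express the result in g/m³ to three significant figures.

1.37 g/m³

Travel time t = 56 km / 0.14 m/s = 5.6e+04/0.14 = 4e+05 s = 4.63 d.
First-order decay: C = 2.5·exp(−0.13·4.63) = 2.5·0.5478 = 1.369 g/m³.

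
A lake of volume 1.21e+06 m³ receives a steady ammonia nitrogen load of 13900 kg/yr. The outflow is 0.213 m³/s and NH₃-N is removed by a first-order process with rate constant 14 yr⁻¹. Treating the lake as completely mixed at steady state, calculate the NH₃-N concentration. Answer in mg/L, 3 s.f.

Outflow Q = 0.213 m³/s × 3.156e+07 s/yr = 6.722e+06 m³/yr.
Steady-state CSTR mass balance: W = Q·C + k·V·C, so C = W/(Q + kV).
Q + kV = 6.722e+06 + 14·1.21e+06 = 2.366e+07 m³/yr.
C = 13900/2.366e+07 = 0.0005874 kg/m³ = 0.5874 mg/L.

0.587 mg/L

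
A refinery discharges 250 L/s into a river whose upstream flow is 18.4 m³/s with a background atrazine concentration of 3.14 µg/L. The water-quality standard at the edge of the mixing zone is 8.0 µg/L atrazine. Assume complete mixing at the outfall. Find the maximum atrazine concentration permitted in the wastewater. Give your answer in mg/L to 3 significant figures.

250 L/s = 0.25 m³/s.
3.14 µg/L = 0.00314 mg/L.
8.0 µg/L = 0.008 mg/L.
Mass balance: 0.008·18.65 = 0.25·Cₑ + 18.4·0.00314.
Cₑ = (0.1492 − 0.05778) / 0.25 = 0.3657 mg/L.

0.366 mg/L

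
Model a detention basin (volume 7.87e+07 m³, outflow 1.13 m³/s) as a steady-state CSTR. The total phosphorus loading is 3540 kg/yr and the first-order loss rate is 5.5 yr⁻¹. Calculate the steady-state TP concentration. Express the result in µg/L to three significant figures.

Outflow Q = 1.13 m³/s × 3.156e+07 s/yr = 3.566e+07 m³/yr.
Steady-state CSTR mass balance: W = Q·C + k·V·C, so C = W/(Q + kV).
Q + kV = 3.566e+07 + 5.5·7.87e+07 = 4.685e+08 m³/yr.
C = 3540/4.685e+08 = 7.556e-06 kg/m³ = 0.007556 mg/L = 7.556 µg/L.

7.56 µg/L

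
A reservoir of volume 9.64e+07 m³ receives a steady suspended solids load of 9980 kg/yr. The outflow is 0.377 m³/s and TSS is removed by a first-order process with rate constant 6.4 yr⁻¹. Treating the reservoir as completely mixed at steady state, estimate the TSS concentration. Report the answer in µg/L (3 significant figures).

15.9 µg/L

Outflow Q = 0.377 m³/s × 3.156e+07 s/yr = 1.19e+07 m³/yr.
Steady-state CSTR mass balance: W = Q·C + k·V·C, so C = W/(Q + kV).
Q + kV = 1.19e+07 + 6.4·9.64e+07 = 6.289e+08 m³/yr.
C = 9980/6.289e+08 = 1.587e-05 kg/m³ = 0.01587 mg/L = 15.87 µg/L.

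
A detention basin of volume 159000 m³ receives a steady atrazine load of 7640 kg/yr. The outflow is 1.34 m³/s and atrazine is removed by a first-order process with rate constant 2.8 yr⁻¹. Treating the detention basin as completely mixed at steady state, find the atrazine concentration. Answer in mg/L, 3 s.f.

0.179 mg/L

Outflow Q = 1.34 m³/s × 3.156e+07 s/yr = 4.229e+07 m³/yr.
Steady-state CSTR mass balance: W = Q·C + k·V·C, so C = W/(Q + kV).
Q + kV = 4.229e+07 + 2.8·159000 = 4.273e+07 m³/yr.
C = 7640/4.273e+07 = 0.0001788 kg/m³ = 0.1788 mg/L.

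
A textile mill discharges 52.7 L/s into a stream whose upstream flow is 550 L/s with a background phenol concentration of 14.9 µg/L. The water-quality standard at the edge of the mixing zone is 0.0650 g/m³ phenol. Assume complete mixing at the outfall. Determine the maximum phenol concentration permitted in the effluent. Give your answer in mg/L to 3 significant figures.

52.7 L/s = 0.0527 m³/s.
550 L/s = 0.55 m³/s.
14.9 µg/L = 0.0149 mg/L.
Mass balance: 0.065·0.6027 = 0.0527·Cₑ + 0.55·0.0149.
Cₑ = (0.03918 − 0.008195) / 0.0527 = 0.5879 mg/L.

0.588 mg/L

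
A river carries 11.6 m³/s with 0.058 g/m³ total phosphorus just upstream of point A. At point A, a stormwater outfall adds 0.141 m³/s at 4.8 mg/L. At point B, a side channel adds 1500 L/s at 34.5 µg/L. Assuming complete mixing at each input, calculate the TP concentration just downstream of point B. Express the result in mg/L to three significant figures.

After input A: C = (11.6·0.058 + 0.141·4.8) / 11.74 = 0.1149 mg/L.
1500 L/s = 1.5 m³/s.
34.5 µg/L = 0.0345 mg/L.
After input B: C = (11.74·0.1149 + 1.5·0.0345) / 13.24 = 0.1058 mg/L.

0.106 mg/L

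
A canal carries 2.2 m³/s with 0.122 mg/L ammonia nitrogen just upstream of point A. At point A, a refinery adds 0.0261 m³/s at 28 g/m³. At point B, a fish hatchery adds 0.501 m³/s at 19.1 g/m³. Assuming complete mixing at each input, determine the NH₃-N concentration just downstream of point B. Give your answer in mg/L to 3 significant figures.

3.88 mg/L

After input A: C = (2.2·0.122 + 0.0261·28) / 2.226 = 0.4489 mg/L.
After input B: C = (2.226·0.4489 + 0.501·19.1) / 2.727 = 3.875 mg/L.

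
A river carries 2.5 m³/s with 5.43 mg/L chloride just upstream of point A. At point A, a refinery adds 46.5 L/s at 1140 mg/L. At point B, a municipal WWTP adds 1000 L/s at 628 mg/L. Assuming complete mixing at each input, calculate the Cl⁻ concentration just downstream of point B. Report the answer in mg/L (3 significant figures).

46.5 L/s = 0.0465 m³/s.
After input A: C = (2.5·5.43 + 0.0465·1140) / 2.546 = 26.15 mg/L.
1000 L/s = 1 m³/s.
After input B: C = (2.546·26.15 + 1·628) / 3.546 = 195.9 mg/L.

196 mg/L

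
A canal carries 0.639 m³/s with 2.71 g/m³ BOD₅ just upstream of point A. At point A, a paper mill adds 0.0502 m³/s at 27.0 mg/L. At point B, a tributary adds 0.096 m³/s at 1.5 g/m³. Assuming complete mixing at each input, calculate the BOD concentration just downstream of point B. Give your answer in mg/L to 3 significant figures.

After input A: C = (0.639·2.71 + 0.0502·27) / 0.6892 = 4.479 mg/L.
After input B: C = (0.6892·4.479 + 0.096·1.5) / 0.7852 = 4.115 mg/L.

4.11 mg/L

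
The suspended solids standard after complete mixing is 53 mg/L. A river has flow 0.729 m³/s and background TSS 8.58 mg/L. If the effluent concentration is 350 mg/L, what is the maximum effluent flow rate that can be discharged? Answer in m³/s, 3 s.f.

Mass balance at complete mixing: C_std·(Q_w + Q_r) = Q_w·C_e + Q_r·C_b.
Rearranging, Q_w = Q_r·(C_std − C_b)/(C_e − C_std) = 0.729·(53 − 8.58) / (350 − 53) = 0.109 m³/s.

0.109 m³/s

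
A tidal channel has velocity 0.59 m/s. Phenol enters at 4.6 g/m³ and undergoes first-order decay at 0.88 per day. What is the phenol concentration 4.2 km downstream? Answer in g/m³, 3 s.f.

4.28 g/m³

Travel time t = 4.2 km / 0.59 m/s = 4200/0.59 = 7119 s = 0.08239 d.
First-order decay: C = 4.6·exp(−0.88·0.08239) = 4.6·0.9301 = 4.278 g/m³.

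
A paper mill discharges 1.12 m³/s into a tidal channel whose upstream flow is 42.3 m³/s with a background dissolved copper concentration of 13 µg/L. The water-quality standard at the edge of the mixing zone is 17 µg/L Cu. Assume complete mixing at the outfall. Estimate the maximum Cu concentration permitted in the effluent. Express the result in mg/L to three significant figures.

0.168 mg/L

13 µg/L = 0.013 mg/L.
17 µg/L = 0.017 mg/L.
Mass balance: 0.017·43.42 = 1.12·Cₑ + 42.3·0.013.
Cₑ = (0.7381 − 0.5499) / 1.12 = 0.1681 mg/L.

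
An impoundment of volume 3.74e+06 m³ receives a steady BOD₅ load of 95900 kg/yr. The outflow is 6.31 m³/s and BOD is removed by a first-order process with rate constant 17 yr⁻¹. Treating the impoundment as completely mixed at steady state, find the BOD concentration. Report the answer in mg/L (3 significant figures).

0.365 mg/L

Outflow Q = 6.31 m³/s × 3.156e+07 s/yr = 1.991e+08 m³/yr.
Steady-state CSTR mass balance: W = Q·C + k·V·C, so C = W/(Q + kV).
Q + kV = 1.991e+08 + 17·3.74e+06 = 2.627e+08 m³/yr.
C = 95900/2.627e+08 = 0.000365 kg/m³ = 0.365 mg/L.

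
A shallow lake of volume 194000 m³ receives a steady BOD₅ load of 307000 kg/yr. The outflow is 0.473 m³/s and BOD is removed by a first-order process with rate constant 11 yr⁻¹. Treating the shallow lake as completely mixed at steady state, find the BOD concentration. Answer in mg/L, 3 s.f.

18.0 mg/L

Outflow Q = 0.473 m³/s × 3.156e+07 s/yr = 1.493e+07 m³/yr.
Steady-state CSTR mass balance: W = Q·C + k·V·C, so C = W/(Q + kV).
Q + kV = 1.493e+07 + 11·194000 = 1.706e+07 m³/yr.
C = 307000/1.706e+07 = 0.01799 kg/m³ = 17.99 mg/L.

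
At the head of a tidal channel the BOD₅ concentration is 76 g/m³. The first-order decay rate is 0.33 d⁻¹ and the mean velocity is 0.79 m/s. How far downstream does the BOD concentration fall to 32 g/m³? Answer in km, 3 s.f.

From C = C₀·e^(−kt), t = ln(C₀/C)/k = ln(76/32)/0.33 = 0.865/0.33 = 2.621 d.
Distance = v·t = 0.79 m/s × 2.265e+05 s = 1.789e+05 m = 178.9 km.

179 km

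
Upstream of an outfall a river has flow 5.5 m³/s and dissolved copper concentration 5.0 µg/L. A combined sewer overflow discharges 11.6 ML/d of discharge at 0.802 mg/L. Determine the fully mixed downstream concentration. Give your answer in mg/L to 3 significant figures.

0.0240 mg/L

11.6 ML/d = 0.1343 m³/s.
5.0 µg/L = 0.005 mg/L.
By mass balance at complete mixing, C = (0.1343·0.802 + 5.5·0.005) / (0.1343 + 5.5) = 0.1352/5.634 = 0.02399 mg/L.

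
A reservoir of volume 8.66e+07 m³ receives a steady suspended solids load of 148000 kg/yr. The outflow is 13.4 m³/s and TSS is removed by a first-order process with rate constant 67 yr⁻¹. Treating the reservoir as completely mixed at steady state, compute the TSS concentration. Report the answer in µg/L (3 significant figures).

Outflow Q = 13.4 m³/s × 3.156e+07 s/yr = 4.229e+08 m³/yr.
Steady-state CSTR mass balance: W = Q·C + k·V·C, so C = W/(Q + kV).
Q + kV = 4.229e+08 + 67·8.66e+07 = 6.225e+09 m³/yr.
C = 148000/6.225e+09 = 2.377e-05 kg/m³ = 0.02377 mg/L = 23.77 µg/L.

23.8 µg/L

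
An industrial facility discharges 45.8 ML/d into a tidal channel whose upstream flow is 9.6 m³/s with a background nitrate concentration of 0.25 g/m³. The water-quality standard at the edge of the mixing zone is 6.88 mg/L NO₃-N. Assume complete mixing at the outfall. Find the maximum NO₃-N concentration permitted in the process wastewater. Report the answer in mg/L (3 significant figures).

127 mg/L

45.8 ML/d = 0.5301 m³/s.
Mass balance: 6.88·10.13 = 0.5301·Cₑ + 9.6·0.25.
Cₑ = (69.7 − 2.4) / 0.5301 = 126.9 mg/L.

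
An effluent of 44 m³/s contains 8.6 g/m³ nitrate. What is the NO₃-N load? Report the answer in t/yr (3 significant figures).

Mass flux = Q·C = 44 m³/s × 8.6 g/m³ = 378.4 g/s.
= 378.4 g/s × 31.56 = 1.194e+04 t/yr.

11900 t/yr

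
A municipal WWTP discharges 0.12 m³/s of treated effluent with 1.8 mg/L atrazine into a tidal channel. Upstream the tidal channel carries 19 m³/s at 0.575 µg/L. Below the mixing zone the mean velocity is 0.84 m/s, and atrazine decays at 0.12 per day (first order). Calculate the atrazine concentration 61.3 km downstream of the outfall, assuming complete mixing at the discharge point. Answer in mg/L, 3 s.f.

0.0107 mg/L

0.575 µg/L = 0.000575 mg/L.
After complete mixing, C₀ = (0.12·1.8 + 19·0.000575) / 19.12 = 0.01187 mg/L.
Travel time t = 6.13e+04 m / 0.84 m/s = 7.298e+04 s = 0.8446 d.
C = 0.01187·exp(−0.12·0.8446) = 0.01187·0.9036 = 0.01072 mg/L.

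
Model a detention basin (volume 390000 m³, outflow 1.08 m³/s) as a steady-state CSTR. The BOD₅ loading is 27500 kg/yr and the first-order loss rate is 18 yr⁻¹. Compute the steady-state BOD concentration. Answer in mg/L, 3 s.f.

0.669 mg/L

Outflow Q = 1.08 m³/s × 3.156e+07 s/yr = 3.408e+07 m³/yr.
Steady-state CSTR mass balance: W = Q·C + k·V·C, so C = W/(Q + kV).
Q + kV = 3.408e+07 + 18·390000 = 4.11e+07 m³/yr.
C = 27500/4.11e+07 = 0.0006691 kg/m³ = 0.6691 mg/L.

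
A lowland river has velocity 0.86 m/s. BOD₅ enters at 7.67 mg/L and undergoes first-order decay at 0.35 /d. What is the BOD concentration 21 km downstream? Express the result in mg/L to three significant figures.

Travel time t = 21 km / 0.86 m/s = 2.1e+04/0.86 = 2.442e+04 s = 0.2826 d.
First-order decay: C = 7.67·exp(−0.35·0.2826) = 7.67·0.9058 = 6.948 mg/L.

6.95 mg/L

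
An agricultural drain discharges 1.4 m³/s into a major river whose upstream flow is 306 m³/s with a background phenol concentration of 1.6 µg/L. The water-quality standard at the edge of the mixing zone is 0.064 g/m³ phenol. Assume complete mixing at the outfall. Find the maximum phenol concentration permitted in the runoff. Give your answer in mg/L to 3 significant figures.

13.7 mg/L

1.6 µg/L = 0.0016 mg/L.
Mass balance: 0.064·307.4 = 1.4·Cₑ + 306·0.0016.
Cₑ = (19.67 − 0.4896) / 1.4 = 13.7 mg/L.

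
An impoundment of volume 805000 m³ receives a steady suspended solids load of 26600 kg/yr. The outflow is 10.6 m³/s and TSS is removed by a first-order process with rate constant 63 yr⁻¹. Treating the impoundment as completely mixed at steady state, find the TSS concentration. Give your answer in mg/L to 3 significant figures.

0.0691 mg/L

Outflow Q = 10.6 m³/s × 3.156e+07 s/yr = 3.345e+08 m³/yr.
Steady-state CSTR mass balance: W = Q·C + k·V·C, so C = W/(Q + kV).
Q + kV = 3.345e+08 + 63·805000 = 3.852e+08 m³/yr.
C = 26600/3.852e+08 = 6.905e-05 kg/m³ = 0.06905 mg/L.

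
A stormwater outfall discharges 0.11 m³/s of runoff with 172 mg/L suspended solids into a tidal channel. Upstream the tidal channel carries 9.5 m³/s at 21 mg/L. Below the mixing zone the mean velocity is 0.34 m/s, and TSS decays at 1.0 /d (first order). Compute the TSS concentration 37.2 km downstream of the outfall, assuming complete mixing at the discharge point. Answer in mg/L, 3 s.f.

After complete mixing, C₀ = (0.11·172 + 9.5·21) / 9.61 = 22.73 mg/L.
Travel time t = 3.72e+04 m / 0.34 m/s = 1.094e+05 s = 1.266 d.
C = 22.73·exp(−1.0·1.266) = 22.73·0.2819 = 6.406 mg/L.

6.41 mg/L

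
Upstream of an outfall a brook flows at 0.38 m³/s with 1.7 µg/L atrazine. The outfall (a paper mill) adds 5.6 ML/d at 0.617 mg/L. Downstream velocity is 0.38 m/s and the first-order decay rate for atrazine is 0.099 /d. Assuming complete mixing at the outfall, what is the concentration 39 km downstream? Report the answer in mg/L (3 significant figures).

5.6 ML/d = 0.06481 m³/s.
1.7 µg/L = 0.0017 mg/L.
After complete mixing, C₀ = (0.06481·0.617 + 0.38·0.0017) / 0.4448 = 0.09136 mg/L.
Travel time t = 3.9e+04 m / 0.38 m/s = 1.026e+05 s = 1.188 d.
C = 0.09136·exp(−0.099·1.188) = 0.09136·0.8891 = 0.08122 mg/L.

0.0812 mg/L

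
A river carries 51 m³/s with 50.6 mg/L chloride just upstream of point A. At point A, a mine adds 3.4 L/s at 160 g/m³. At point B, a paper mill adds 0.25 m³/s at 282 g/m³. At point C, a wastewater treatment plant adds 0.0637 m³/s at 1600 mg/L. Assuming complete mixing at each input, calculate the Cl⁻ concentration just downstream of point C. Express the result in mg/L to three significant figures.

53.7 mg/L

3.4 L/s = 0.0034 m³/s.
After input A: C = (51·50.6 + 0.0034·160) / 51 = 50.61 mg/L.
After input B: C = (51·50.61 + 0.25·282) / 51.25 = 51.74 mg/L.
After input C: C = (51.25·51.74 + 0.0637·1600) / 51.32 = 53.66 mg/L.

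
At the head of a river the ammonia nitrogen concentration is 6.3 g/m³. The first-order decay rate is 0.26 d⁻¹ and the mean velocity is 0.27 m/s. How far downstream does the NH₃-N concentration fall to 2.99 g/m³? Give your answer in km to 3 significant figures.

66.9 km

From C = C₀·e^(−kt), t = ln(C₀/C)/k = ln(6.3/2.99)/0.26 = 0.7453/0.26 = 2.866 d.
Distance = v·t = 0.27 m/s × 2.477e+05 s = 6.687e+04 m = 66.87 km.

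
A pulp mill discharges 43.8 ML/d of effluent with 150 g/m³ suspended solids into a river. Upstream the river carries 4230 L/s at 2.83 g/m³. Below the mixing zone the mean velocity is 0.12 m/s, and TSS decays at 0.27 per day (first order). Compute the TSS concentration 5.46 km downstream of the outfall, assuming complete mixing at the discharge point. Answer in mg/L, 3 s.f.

43.8 ML/d = 0.5069 m³/s.
4230 L/s = 4.23 m³/s.
After complete mixing, C₀ = (0.5069·150 + 4.23·2.83) / 4.737 = 18.58 mg/L.
Travel time t = 5460 m / 0.12 m/s = 4.55e+04 s = 0.5266 d.
C = 18.58·exp(−0.27·0.5266) = 18.58·0.8675 = 16.12 mg/L.

16.1 mg/L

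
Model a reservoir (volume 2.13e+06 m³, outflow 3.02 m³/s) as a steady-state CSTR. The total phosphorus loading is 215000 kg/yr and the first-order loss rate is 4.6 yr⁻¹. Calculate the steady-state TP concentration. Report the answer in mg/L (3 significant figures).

Outflow Q = 3.02 m³/s × 3.156e+07 s/yr = 9.53e+07 m³/yr.
Steady-state CSTR mass balance: W = Q·C + k·V·C, so C = W/(Q + kV).
Q + kV = 9.53e+07 + 4.6·2.13e+06 = 1.051e+08 m³/yr.
C = 215000/1.051e+08 = 0.002046 kg/m³ = 2.046 mg/L.

2.05 mg/L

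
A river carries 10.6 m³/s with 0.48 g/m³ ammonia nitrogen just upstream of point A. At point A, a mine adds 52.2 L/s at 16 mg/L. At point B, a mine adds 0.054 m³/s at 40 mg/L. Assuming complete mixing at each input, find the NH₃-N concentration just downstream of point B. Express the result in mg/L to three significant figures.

0.755 mg/L

52.2 L/s = 0.0522 m³/s.
After input A: C = (10.6·0.48 + 0.0522·16) / 10.65 = 0.5561 mg/L.
After input B: C = (10.65·0.5561 + 0.054·40) / 10.71 = 0.755 mg/L.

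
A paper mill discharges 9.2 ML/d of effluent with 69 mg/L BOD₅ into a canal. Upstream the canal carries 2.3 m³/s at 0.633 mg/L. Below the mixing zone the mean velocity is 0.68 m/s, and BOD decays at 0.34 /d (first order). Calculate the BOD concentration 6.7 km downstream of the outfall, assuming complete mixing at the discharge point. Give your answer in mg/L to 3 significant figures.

9.2 ML/d = 0.1065 m³/s.
After complete mixing, C₀ = (0.1065·69 + 2.3·0.633) / 2.406 = 3.658 mg/L.
Travel time t = 6700 m / 0.68 m/s = 9853 s = 0.114 d.
C = 3.658·exp(−0.34·0.114) = 3.658·0.962 = 3.519 mg/L.

3.52 mg/L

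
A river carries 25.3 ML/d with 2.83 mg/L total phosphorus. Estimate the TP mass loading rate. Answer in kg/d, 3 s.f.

71.6 kg/d

25.3 ML/d = 0.2928 m³/s.
Mass flux = Q·C = 0.2928 m³/s × 2.83 g/m³ = 0.8287 g/s.
= 0.8287 g/s × 86.4 = 71.6 kg/d.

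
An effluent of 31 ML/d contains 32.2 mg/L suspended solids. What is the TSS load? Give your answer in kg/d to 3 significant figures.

31 ML/d = 0.3588 m³/s.
Mass flux = Q·C = 0.3588 m³/s × 32.2 g/m³ = 11.55 g/s.
= 11.55 g/s × 86.4 = 998.2 kg/d.

998 kg/d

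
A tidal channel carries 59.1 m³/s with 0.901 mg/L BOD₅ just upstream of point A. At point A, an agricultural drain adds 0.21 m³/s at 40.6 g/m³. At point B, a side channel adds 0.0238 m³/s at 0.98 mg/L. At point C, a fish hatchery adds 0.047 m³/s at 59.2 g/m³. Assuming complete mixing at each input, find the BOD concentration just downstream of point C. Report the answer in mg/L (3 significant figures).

After input A: C = (59.1·0.901 + 0.21·40.6) / 59.31 = 1.042 mg/L.
After input B: C = (59.31·1.042 + 0.0238·0.98) / 59.33 = 1.042 mg/L.
After input C: C = (59.33·1.042 + 0.047·59.2) / 59.38 = 1.088 mg/L.

1.09 mg/L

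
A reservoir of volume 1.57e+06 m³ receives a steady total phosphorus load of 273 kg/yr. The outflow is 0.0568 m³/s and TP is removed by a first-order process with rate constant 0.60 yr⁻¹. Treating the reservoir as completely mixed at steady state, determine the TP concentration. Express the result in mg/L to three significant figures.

Outflow Q = 0.0568 m³/s × 3.156e+07 s/yr = 1.792e+06 m³/yr.
Steady-state CSTR mass balance: W = Q·C + k·V·C, so C = W/(Q + kV).
Q + kV = 1.792e+06 + 0.60·1.57e+06 = 2.734e+06 m³/yr.
C = 273/2.734e+06 = 9.984e-05 kg/m³ = 0.09984 mg/L.

0.0998 mg/L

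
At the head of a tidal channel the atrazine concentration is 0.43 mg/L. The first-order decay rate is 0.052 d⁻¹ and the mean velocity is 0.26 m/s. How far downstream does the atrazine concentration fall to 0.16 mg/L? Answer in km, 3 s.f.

From C = C₀·e^(−kt), t = ln(C₀/C)/k = ln(0.43/0.16)/0.052 = 0.9886/0.052 = 19.01 d.
Distance = v·t = 0.26 m/s × 1.643e+06 s = 4.271e+05 m = 427.1 km.

427 km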